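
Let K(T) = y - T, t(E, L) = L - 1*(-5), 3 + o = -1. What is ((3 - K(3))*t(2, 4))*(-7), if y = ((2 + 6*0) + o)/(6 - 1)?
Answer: -2016/5 ≈ -403.20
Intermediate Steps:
o = -4 (o = -3 - 1 = -4)
y = -⅖ (y = ((2 + 6*0) - 4)/(6 - 1) = ((2 + 0) - 4)/5 = (2 - 4)*(⅕) = -2*⅕ = -⅖ ≈ -0.40000)
t(E, L) = 5 + L (t(E, L) = L + 5 = 5 + L)
K(T) = -⅖ - T
((3 - K(3))*t(2, 4))*(-7) = ((3 - (-⅖ - 1*3))*(5 + 4))*(-7) = ((3 - (-⅖ - 3))*9)*(-7) = ((3 - 1*(-17/5))*9)*(-7) = ((3 + 17/5)*9)*(-7) = ((32/5)*9)*(-7) = (288/5)*(-7) = -2016/5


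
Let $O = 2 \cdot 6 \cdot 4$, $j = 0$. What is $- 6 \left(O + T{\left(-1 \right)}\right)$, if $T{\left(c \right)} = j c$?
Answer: $-288$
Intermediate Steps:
$T{\left(c \right)} = 0$ ($T{\left(c \right)} = 0 c = 0$)
$O = 48$ ($O = 12 \cdot 4 = 48$)
$- 6 \left(O + T{\left(-1 \right)}\right) = - 6 \left(48 + 0\right) = \left(-6\right) 48 = -288$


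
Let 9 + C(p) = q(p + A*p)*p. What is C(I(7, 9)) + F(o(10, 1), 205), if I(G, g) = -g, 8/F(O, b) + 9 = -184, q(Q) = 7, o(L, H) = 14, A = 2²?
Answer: -13904/193 ≈ -72.042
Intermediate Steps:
A = 4
F(O, b) = -8/193 (F(O, b) = 8/(-9 - 184) = 8/(-193) = 8*(-1/193) = -8/193)
C(p) = -9 + 7*p
C(I(7, 9)) + F(o(10, 1), 205) = (-9 + 7*(-1*9)) - 8/193 = (-9 + 7*(-9)) - 8/193 = (-9 - 63) - 8/193 = -72 - 8/193 = -13904/193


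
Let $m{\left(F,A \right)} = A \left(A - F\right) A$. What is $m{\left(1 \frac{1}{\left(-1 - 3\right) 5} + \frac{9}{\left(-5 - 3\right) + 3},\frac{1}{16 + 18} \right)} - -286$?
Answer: $\frac{112410079}{393040} \approx 286.0$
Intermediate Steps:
$m{\left(F,A \right)} = A^{2} \left(A - F\right)$
$m{\left(1 \frac{1}{\left(-1 - 3\right) 5} + \frac{9}{\left(-5 - 3\right) + 3},\frac{1}{16 + 18} \right)} - -286 = \left(\frac{1}{16 + 18}\right)^{2} \left(\frac{1}{16 + 18} - \left(1 \frac{1}{\left(-1 - 3\right) 5} + \frac{9}{\left(-5 - 3\right) + 3}\right)\right) - -286 = \left(\frac{1}{34}\right)^{2} \left(\frac{1}{34} - \left(1 \frac{1}{\left(-4\right) 5} + \frac{9}{-8 + 3}\right)\right) + 286 = \frac{\frac{1}{34} - \left(1 \frac{1}{-20} + \frac{9}{-5}\right)}{1156} + 286 = \frac{\frac{1}{34} - \left(1 \left(- \frac{1}{20}\right) + 9 \left(- \frac{1}{5}\right)\right)}{1156} + 286 = \frac{\frac{1}{34} - \left(- \frac{1}{20} - \frac{9}{5}\right)}{1156} + 286 = \frac{\frac{1}{34} - - \frac{37}{20}}{1156} + 286 = \frac{\frac{1}{34} + \frac{37}{20}}{1156} + 286 = \frac{1}{1156} \cdot \frac{639}{340} + 286 = \frac{639}{393040} + 286 = \frac{112410079}{393040}$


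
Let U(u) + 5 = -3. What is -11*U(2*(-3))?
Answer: 88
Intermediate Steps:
U(u) = -8 (U(u) = -5 - 3 = -8)
-11*U(2*(-3)) = -11*(-8) = 88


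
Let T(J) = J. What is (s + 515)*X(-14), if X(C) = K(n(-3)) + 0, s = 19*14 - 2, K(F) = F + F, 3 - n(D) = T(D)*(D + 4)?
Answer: 9348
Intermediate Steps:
n(D) = 3 - D*(4 + D) (n(D) = 3 - D*(D + 4) = 3 - D*(4 + D))
K(F) = 2*F
s = 264 (s = 266 - 2 = 264)
X(C) = 12 (X(C) = 2*(3 - 1*(-3)² - 4*(-3)) + 0 = 2*(3 - 1*9 + 12) + 0 = 2*(3 - 9 + 12) + 0 = 2*6 + 0 = 12 + 0 = 12)
(s + 515)*X(-14) = (264 + 515)*12 = 779*12 = 9348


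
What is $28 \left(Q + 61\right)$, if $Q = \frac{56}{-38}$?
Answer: $\frac{31668}{19} \approx 1666.7$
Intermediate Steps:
$Q = - \frac{28}{19}$ ($Q = 56 \left(- \frac{1}{38}\right) = - \frac{28}{19} \approx -1.4737$)
$28 \left(Q + 61\right) = 28 \left(- \frac{28}{19} + 61\right) = 28 \cdot \frac{1131}{19} = \frac{31668}{19}$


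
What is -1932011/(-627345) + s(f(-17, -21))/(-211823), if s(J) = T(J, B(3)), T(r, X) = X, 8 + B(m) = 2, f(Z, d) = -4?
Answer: 409248130123/132886099935 ≈ 3.0797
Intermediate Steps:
B(m) = -6 (B(m) = -8 + 2 = -6)
s(J) = -6
-1932011/(-627345) + s(f(-17, -21))/(-211823) = -1932011/(-627345) - 6/(-211823) = -1932011*(-1/627345) - 6*(-1/211823) = 1932011/627345 + 6/211823 = 409248130123/132886099935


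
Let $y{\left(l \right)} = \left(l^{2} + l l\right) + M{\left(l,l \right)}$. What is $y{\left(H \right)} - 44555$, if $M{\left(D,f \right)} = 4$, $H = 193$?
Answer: $29947$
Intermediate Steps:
$y{\left(l \right)} = 4 + 2 l^{2}$ ($y{\left(l \right)} = \left(l^{2} + l l\right) + 4 = \left(l^{2} + l^{2}\right) + 4 = 2 l^{2} + 4 = 4 + 2 l^{2}$)
$y{\left(H \right)} - 44555 = \left(4 + 2 \cdot 193^{2}\right) - 44555 = \left(4 + 2 \cdot 37249\right) - 44555 = \left(4 + 74498\right) - 44555 = 74502 - 44555 = 29947$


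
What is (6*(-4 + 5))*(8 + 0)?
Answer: 48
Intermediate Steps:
(6*(-4 + 5))*(8 + 0) = (6*1)*8 = 6*8 = 48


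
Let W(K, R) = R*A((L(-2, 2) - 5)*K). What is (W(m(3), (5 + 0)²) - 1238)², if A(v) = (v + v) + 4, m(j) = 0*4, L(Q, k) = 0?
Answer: 1295044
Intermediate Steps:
m(j) = 0
A(v) = 4 + 2*v (A(v) = 2*v + 4 = 4 + 2*v)
W(K, R) = R*(4 - 10*K) (W(K, R) = R*(4 + 2*((0 - 5)*K)) = R*(4 + 2*(-5*K)) = R*(4 - 10*K))
(W(m(3), (5 + 0)²) - 1238)² = (2*(5 + 0)²*(2 - 5*0) - 1238)² = (2*5²*(2 + 0) - 1238)² = (2*25*2 - 1238)² = (100 - 1238)² = (-1138)² = 1295044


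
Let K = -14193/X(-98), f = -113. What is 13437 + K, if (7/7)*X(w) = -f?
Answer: 1504188/113 ≈ 13311.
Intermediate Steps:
X(w) = 113 (X(w) = -1*(-113) = 113)
K = -14193/113 ≈ -125.60
13437 + K = 13437 - 14193/113 = 1504188/113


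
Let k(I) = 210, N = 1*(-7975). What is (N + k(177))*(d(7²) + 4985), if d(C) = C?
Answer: -39089010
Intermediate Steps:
N = -7975
(N + k(177))*(d(7²) + 4985) = (-7975 + 210)*(7² + 4985) = -7765*(49 + 4985) = -7765*5034 = -39089010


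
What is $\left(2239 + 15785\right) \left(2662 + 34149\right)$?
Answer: $663481464$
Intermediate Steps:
$\left(2239 + 15785\right) \left(2662 + 34149\right) = 18024 \cdot 36811 = 663481464$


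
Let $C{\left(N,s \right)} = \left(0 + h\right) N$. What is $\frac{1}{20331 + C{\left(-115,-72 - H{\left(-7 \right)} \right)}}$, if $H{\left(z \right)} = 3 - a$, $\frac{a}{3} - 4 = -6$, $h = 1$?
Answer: $\frac{1}{20216} \approx 4.9466 \cdot 10^{-5}$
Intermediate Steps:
$a = -6$ ($a = 12 + 3 \left(-6\right) = 12 - 18 = -6$)
$H{\left(z \right)} = 9$ ($H{\left(z \right)} = 3 - -6 = 3 + 6 = 9$)
$C{\left(N,s \right)} = N$ ($C{\left(N,s \right)} = \left(0 + 1\right) N = 1 N = N$)
$\frac{1}{20331 + C{\left(-115,-72 - H{\left(-7 \right)} \right)}} = \frac{1}{20331 - 115} = \frac{1}{20216}$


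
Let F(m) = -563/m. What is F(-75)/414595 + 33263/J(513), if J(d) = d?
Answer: 344766933398/5317180875 ≈ 64.840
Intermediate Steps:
F(-75)/414595 + 33263/J(513) = -563/(-75)/414595 + 33263/513 = -563*(-1/75)*(1/414595) + 33263*(1/513) = (563/75)*(1/414595) + 33263/513 = 563/31094625 + 33263/513 = 344766933398/5317180875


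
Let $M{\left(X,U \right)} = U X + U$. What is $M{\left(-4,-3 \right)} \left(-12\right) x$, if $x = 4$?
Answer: $-432$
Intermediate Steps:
$M{\left(X,U \right)} = U + U X$
$M{\left(-4,-3 \right)} \left(-12\right) x = - 3 \left(1 - 4\right) \left(-12\right) 4 = \left(-3\right) \left(-3\right) \left(-12\right) 4 = 9 \left(-12\right) 4 = \left(-108\right) 4 = -432$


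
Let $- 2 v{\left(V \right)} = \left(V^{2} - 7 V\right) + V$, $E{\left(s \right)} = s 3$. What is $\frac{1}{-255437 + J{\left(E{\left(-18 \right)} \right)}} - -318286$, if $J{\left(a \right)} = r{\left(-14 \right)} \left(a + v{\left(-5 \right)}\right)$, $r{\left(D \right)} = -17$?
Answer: $\frac{161722071456}{508103} \approx 3.1829 \cdot 10^{5}$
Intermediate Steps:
$E{\left(s \right)} = 3 s$
$v{\left(V \right)} = 3 V - \frac{V^{2}}{2}$ ($v{\left(V \right)} = - \frac{\left(V^{2} - 7 V\right) + V}{2} = - \frac{V^{2} - 6 V}{2} = 3 V - \frac{V^{2}}{2}$)
$J{\left(a \right)} = \frac{935}{2} - 17 a$ ($J{\left(a \right)} = - 17 \left(a + \frac{1}{2} \left(-5\right) \left(6 - -5\right)\right) = - 17 \left(a + \frac{1}{2} \left(-5\right) \left(6 + 5\right)\right) = - 17 \left(a + \frac{1}{2} \left(-5\right) 11\right) = - 17 \left(a - \frac{55}{2}\right) = - 17 \left(- \frac{55}{2} + a\right) = \frac{935}{2} - 17 a$)
$\frac{1}{-255437 + J{\left(E{\left(-18 \right)} \right)}} - -318286 = \frac{1}{-255437 - \left(- \frac{935}{2} + 17 \cdot 3 \left(-18\right)\right)} - -318286 = \frac{1}{-255437 + \left(\frac{935}{2} - -918\right)} + 318286 = \frac{1}{-255437 + \left(\frac{935}{2} + 918\right)} + 318286 = \frac{1}{-255437 + \frac{2771}{2}} + 318286 = \frac{1}{- \frac{508103}{2}} + 318286 = - \frac{2}{508103} + 318286 = \frac{161722071456}{508103}$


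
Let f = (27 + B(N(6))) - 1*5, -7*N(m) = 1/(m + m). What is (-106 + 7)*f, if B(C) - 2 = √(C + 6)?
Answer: -2376 - 33*√10563/14 ≈ -2618.3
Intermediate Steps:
N(m) = -1/(14*m) (N(m) = -1/(7*(m + m)) = -1/(2*m)/7 = -1/(14*m))
B(C) = 2 + √(6 + C) (B(C) = 2 + √(C + 6) = 2 + √(6 + C))
f = 24 + √10563/42 (f = (27 + (2 + √(6 - 1/14/6))) - 1*5 = (27 + (2 + √(6 - 1/14*⅙))) - 5 = (27 + (2 + √(6 - 1/84))) - 5 = (27 + (2 + √(503/84))) - 5 = (27 + (2 + √10563/42)) - 5 = (29 + √10563/42) - 5 = 24 + √10563/42 ≈ 26.447)
(-106 + 7)*f = (-106 + 7)*(24 + √10563/42) = -99*(24 + √10563/42) = -2376 - 33*√10563/14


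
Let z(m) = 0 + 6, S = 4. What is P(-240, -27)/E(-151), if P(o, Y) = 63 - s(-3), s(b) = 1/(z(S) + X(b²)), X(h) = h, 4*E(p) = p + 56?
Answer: -3776/1425 ≈ -2.6498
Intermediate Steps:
E(p) = 14 + p/4 (E(p) = (p + 56)/4 = (56 + p)/4 = 14 + p/4)
z(m) = 6
s(b) = 1/(6 + b²)
P(o, Y) = 944/15 (P(o, Y) = 63 - 1/(6 + (-3)²) = 63 - 1/(6 + 9) = 63 - 1/15 = 944/15)
P(-240, -27)/E(-151) = 944/(15*(14 + (¼)*(-151))) = 944/(15*(14 - 151/4)) = 944/(15*(-95/4)) = (944/15)*(-4/95) = -3776/1425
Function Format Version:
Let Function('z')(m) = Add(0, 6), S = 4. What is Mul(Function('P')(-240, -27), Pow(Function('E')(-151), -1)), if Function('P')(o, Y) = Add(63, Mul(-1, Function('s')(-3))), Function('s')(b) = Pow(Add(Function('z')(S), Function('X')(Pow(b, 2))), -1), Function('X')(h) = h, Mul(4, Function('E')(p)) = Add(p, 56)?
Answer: Rational(-3776, 1425) ≈ -2.6498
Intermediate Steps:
Function('E')(p) = Add(14, Mul(Rational(1, 4), p)) (Function('E')(p) = Mul(Rational(1, 4), Add(p, 56)) = Mul(Rational(1, 4), Add(56, p)) = Add(14, Mul(Rational(1, 4), p)))
Function('z')(m) = 6
Function('s')(b) = Pow(Add(6, Pow(b, 2)), -1)
Function('P')(o, Y) = Rational(944, 15) (Function('P')(o, Y) = Add(63, Mul(-1, Pow(Add(6, Pow(-3, 2)), -1))) = Add(63, Mul(-1, Pow(Add(6, 9), -1))) = Add(63, Mul(-1, Pow(15, -1))) = Add(63, Mul(-1, Rational(1, 15))) = Add(63, Rational(-1, 15)) = Rational(944, 15))
Mul(Function('P')(-240, -27), Pow(Function('E')(-151), -1)) = Mul(Rational(944, 15), Pow(Add(14, Mul(Rational(1, 4), -151)), -1)) = Mul(Rational(944, 15), Pow(Add(14, Rational(-151, 4)), -1)) = Mul(Rational(944, 15), Pow(Rational(-95, 4), -1)) = Mul(Rational(944, 15), Rational(-4, 95)) = Rational(-3776, 1425)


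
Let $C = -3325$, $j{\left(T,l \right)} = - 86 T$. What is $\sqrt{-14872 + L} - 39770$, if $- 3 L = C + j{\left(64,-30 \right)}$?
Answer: $-39770 + i \sqrt{11929} \approx -39770.0 + 109.22 i$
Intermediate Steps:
$L = 2943$ ($L = - \frac{-3325 - 5504}{3} = \left(- \frac{1}{3}\right) \left(-8829\right) = 2943$)
$\sqrt{-14872 + L} - 39770 = \sqrt{-14872 + 2943} - 39770 = \sqrt{-11929} - 39770 = i \sqrt{11929} - 39770 = -39770 + i \sqrt{11929}$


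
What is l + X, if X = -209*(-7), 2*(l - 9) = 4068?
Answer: 3506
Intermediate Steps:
l = 2043 (l = 9 + (1/2)*4068 = 9 + 2034 = 2043)
X = 1463
l + X = 2043 + 1463 = 3506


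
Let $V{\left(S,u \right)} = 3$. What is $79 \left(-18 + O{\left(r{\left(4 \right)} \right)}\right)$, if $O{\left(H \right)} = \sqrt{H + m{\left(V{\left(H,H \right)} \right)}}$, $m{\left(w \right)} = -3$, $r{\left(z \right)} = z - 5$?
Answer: $-1422 + 158 i \approx -1422.0 + 158.0 i$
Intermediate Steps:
$r{\left(z \right)} = -5 + z$ ($r{\left(z \right)} = z - 5 = -5 + z$)
$O{\left(H \right)} = \sqrt{-3 + H}$ ($O{\left(H \right)} = \sqrt{H - 3} = \sqrt{-3 + H}$)
$79 \left(-18 + O{\left(r{\left(4 \right)} \right)}\right) = 79 \left(-18 + \sqrt{-3 + \left(-5 + 4\right)}\right) = 79 \left(-18 + \sqrt{-3 - 1}\right) = 79 \left(-18 + \sqrt{-4}\right) = 79 \left(-18 + 2 i\right) = -1422 + 158 i$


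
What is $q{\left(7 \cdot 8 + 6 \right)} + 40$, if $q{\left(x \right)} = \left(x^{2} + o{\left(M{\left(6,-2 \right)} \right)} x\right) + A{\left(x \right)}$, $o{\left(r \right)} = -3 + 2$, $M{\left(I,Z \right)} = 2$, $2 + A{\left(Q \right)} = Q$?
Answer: $3882$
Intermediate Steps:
$A{\left(Q \right)} = -2 + Q$
$o{\left(r \right)} = -1$
$q{\left(x \right)} = -2 + x^{2}$ ($q{\left(x \right)} = \left(x^{2} - x\right) + \left(-2 + x\right) = -2 + x^{2}$)
$q{\left(7 \cdot 8 + 6 \right)} + 40 = \left(-2 + \left(7 \cdot 8 + 6\right)^{2}\right) + 40 = \left(-2 + \left(56 + 6\right)^{2}\right) + 40 = \left(-2 + 62^{2}\right) + 40 = \left(-2 + 3844\right) + 40 = 3842 + 40 = 3882$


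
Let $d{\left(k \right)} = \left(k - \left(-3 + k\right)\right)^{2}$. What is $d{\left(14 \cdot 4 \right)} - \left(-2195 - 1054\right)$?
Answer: $3258$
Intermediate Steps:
$d{\left(k \right)} = 9$ ($d{\left(k \right)} = 3^{2} = 9$)
$d{\left(14 \cdot 4 \right)} - \left(-2195 - 1054\right) = 9 - \left(-2195 - 1054\right) = 9 - -3249 = 9 + 3249 = 3258$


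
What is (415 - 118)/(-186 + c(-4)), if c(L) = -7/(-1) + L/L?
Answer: -297/178 ≈ -1.6685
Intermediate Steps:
c(L) = 8 (c(L) = -7*(-1) + 1 = 7 + 1 = 8)
(415 - 118)/(-186 + c(-4)) = (415 - 118)/(-186 + 8) = 297/(-178) = 297*(-1/178) = -297/178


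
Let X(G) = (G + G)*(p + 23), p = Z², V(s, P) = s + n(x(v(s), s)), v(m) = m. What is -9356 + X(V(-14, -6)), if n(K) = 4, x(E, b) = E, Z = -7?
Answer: -10796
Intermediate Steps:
V(s, P) = 4 + s (V(s, P) = s + 4 = 4 + s)
p = 49 (p = (-7)² = 49)
X(G) = 144*G (X(G) = (G + G)*(49 + 23) = (2*G)*72 = 144*G)
-9356 + X(V(-14, -6)) = -9356 + 144*(4 - 14) = -9356 + 144*(-10) = -9356 - 1440 = -10796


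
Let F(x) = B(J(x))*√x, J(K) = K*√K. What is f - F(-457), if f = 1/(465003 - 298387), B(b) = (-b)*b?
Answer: 1/166616 - 95443993*I*√457 ≈ 6.0018e-6 - 2.0404e+9*I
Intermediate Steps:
J(K) = K^(3/2)
B(b) = -b²
F(x) = -x^(7/2) (F(x) = (-(x^(3/2))²)*√x = (-x³)*√x = -x^(7/2))
f = 1/166616 ≈ 6.0018e-6
f - F(-457) = 1/166616 - (-1)*(-457)^(7/2) = 1/166616 - (-1)*(-95443993*I*√457) = 1/166616 - 95443993*I*√457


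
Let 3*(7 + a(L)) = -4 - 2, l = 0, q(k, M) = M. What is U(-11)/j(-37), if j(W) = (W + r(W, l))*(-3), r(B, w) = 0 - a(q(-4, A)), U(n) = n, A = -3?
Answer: -11/84 ≈ -0.13095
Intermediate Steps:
a(L) = -9 (a(L) = -7 + (-4 - 2)/3 = -7 + (⅓)*(-6) = -7 - 2 = -9)
r(B, w) = 9 (r(B, w) = 0 - 1*(-9) = 0 + 9 = 9)
j(W) = -27 - 3*W (j(W) = (W + 9)*(-3) = (9 + W)*(-3) = -27 - 3*W)
U(-11)/j(-37) = -11/(-27 - 3*(-37)) = -11/(-27 + 111) = -11/84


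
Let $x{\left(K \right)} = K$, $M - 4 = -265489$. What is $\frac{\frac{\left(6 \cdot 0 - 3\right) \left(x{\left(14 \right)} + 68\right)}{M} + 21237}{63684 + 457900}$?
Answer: $\frac{1879368397}{46157576080} \approx 0.040716$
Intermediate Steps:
$M = -265485$ ($M = 4 - 265489 = -265485$)
$\frac{\frac{\left(6 \cdot 0 - 3\right) \left(x{\left(14 \right)} + 68\right)}{M} + 21237}{63684 + 457900} = \frac{\frac{\left(6 \cdot 0 - 3\right) \left(14 + 68\right)}{-265485} + 21237}{63684 + 457900} = \frac{\left(0 - 3\right) 82 \left(- \frac{1}{265485}\right) + 21237}{521584} = \left(\left(-3\right) 82 \left(- \frac{1}{265485}\right) + 21237\right) \frac{1}{521584} = \left(\left(-246\right) \left(- \frac{1}{265485}\right) + 21237\right) \frac{1}{521584} = \left(\frac{82}{88495} + 21237\right) \frac{1}{521584} = \frac{1879368397}{88495} \cdot \frac{1}{521584} = \frac{1879368397}{46157576080}$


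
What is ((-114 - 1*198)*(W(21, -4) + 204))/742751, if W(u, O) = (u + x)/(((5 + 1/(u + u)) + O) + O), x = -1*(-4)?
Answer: -305136/3713755 ≈ -0.082164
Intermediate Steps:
x = 4
W(u, O) = (4 + u)/(5 + 1/(2*u) + 2*O) (W(u, O) = (u + 4)/(((5 + 1/(u + u)) + O) + O) = (4 + u)/(((5 + 1/(2*u)) + O) + O) = (4 + u)/((5 + O + 1/(2*u)) + O) = (4 + u)/(5 + 1/(2*u) + 2*O))
((-114 - 1*198)*(W(21, -4) + 204))/742751 = ((-114 - 1*198)*(2*21*(4 + 21)/(1 + 10*21 + 4*(-4)*21) + 204))/742751 = ((-114 - 198)*(2*21*25/(1 + 210 - 336) + 204))*(1/742751) = -312*(2*21*25/(-125) + 204)*(1/742751) = -312*(2*21*(-1/125)*25 + 204)*(1/742751) = -312*(-42/5 + 204)*(1/742751) = -312*978/5*(1/742751) = -305136/5*1/742751 = -305136/3713755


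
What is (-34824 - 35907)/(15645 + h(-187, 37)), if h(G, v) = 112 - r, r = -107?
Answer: -23577/5288 ≈ -4.4586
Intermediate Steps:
h(G, v) = 219 (h(G, v) = 112 - 1*(-107) = 112 + 107 = 219)
(-34824 - 35907)/(15645 + h(-187, 37)) = (-34824 - 35907)/(15645 + 219) = -70731/15864 = -70731*1/15864 = -23577/5288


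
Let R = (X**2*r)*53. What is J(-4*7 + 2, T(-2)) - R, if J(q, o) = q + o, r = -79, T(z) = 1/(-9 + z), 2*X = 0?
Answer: -287/11 ≈ -26.091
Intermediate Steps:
X = 0 (X = (1/2)*0 = 0)
J(q, o) = o + q
R = 0 (R = (0**2*(-79))*53 = (0*(-79))*53 = 0*53 = 0)
J(-4*7 + 2, T(-2)) - R = (1/(-9 - 2) + (-4*7 + 2)) - 1*0 = (1/(-11) + (-28 + 2)) + 0 = (-1/11 - 26) + 0 = -287/11 + 0 = -287/11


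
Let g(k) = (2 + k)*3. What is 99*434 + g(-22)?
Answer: 42906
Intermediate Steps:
g(k) = 6 + 3*k
99*434 + g(-22) = 99*434 + (6 + 3*(-22)) = 42966 + (6 - 66) = 42966 - 60 = 42906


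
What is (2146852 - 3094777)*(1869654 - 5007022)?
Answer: 2973989561400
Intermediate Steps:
(2146852 - 3094777)*(1869654 - 5007022) = -947925*(-3137368) = 2973989561400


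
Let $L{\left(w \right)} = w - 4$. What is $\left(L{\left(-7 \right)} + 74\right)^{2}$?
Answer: $3969$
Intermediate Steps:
$L{\left(w \right)} = -4 + w$ ($L{\left(w \right)} = w - 4 = -4 + w$)
$\left(L{\left(-7 \right)} + 74\right)^{2} = \left(\left(-4 - 7\right) + 74\right)^{2} = \left(-11 + 74\right)^{2} = 63^{2} = 3969$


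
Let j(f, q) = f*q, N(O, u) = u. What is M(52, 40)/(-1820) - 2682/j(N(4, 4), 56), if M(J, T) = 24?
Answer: -87261/7280 ≈ -11.986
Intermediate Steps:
M(52, 40)/(-1820) - 2682/j(N(4, 4), 56) = 24/(-1820) - 2682/(4*56) = 24*(-1/1820) - 2682/224 = -6/455 - 2682*1/224 = -6/455 - 1341/112 = -87261/7280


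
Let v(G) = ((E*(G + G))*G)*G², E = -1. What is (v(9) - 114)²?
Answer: 175191696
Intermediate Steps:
v(G) = -2*G⁴ (v(G) = ((-(G + G))*G)*G² = ((-2*G)*G)*G² = (-2*G²)*G² = -2*G⁴)
(v(9) - 114)² = (-2*9⁴ - 114)² = (-2*6561 - 114)² = (-13122 - 114)² = (-13236)² = 175191696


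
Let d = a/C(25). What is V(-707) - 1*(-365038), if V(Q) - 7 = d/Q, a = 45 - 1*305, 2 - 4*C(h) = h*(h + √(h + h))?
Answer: 13157966257495/36044779 + 130000*√2/252313453 ≈ 3.6505e+5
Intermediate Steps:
C(h) = ½ - h*(h + √2*√h)/4 (C(h) = ½ - h*(h + √(h + h))/4 = ½ - h*(h + √(2*h))/4 = ½ - h*(h + √2*√h)/4)
a = -260 (a = 45 - 305 = -260)
d = -260/(-623/4 - 125*√2/4) (d = -260/(½ - ¼*25² - √2*25^(3/2)/4) = -260/(½ - ¼*625 - ¼*√2*125) = -260/(½ - 625/4 - 125*√2/4) = -260/(-623/4 - 125*√2/4) ≈ 1.3004)
V(Q) = 7 + (647920/356879 - 130000*√2/356879)/Q
V(-707) - 1*(-365038) = (1040 + 7*(-707)*(623 + 125*√2))/((-707)*(623 + 125*√2)) - 1*(-365038) = -(1040 + (-3083227 - 618625*√2))/(707*(623 + 125*√2)) + 365038 = -(-3082187 - 618625*√2)/(707*(623 + 125*√2)) + 365038 = 365038 - (-3082187 - 618625*√2)/(707*(623 + 125*√2))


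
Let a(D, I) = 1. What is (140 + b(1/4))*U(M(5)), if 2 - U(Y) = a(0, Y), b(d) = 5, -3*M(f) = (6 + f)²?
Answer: 145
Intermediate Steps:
M(f) = -(6 + f)²/3
U(Y) = 1 (U(Y) = 2 - 1*1 = 2 - 1 = 1)
(140 + b(1/4))*U(M(5)) = (140 + 5)*1 = 145*1 = 145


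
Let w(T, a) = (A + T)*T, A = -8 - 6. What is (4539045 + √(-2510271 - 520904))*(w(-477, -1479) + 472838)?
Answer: 3209309072025 + 3535225*I*√121247 ≈ 3.2093e+12 + 1.231e+9*I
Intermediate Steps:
A = -14
w(T, a) = T*(-14 + T) (w(T, a) = (-14 + T)*T = T*(-14 + T))
(4539045 + √(-2510271 - 520904))*(w(-477, -1479) + 472838) = (4539045 + √(-2510271 - 520904))*(-477*(-14 - 477) + 472838) = (4539045 + √(-3031175))*(-477*(-491) + 472838) = (4539045 + 5*I*√121247)*(234207 + 472838) = (4539045 + 5*I*√121247)*707045 = 3209309072025 + 3535225*I*√121247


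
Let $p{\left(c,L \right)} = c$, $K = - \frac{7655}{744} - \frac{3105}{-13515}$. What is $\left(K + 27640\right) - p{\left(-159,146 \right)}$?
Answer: $\frac{18628149709}{670344} \approx 27789.0$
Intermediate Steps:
$K = - \frac{6743147}{670344}$ ($K = \left(-7655\right) \frac{1}{744} - - \frac{207}{901} = - \frac{7655}{744} + \frac{207}{901} = - \frac{6743147}{670344} \approx -10.059$)
$\left(K + 27640\right) - p{\left(-159,146 \right)} = \left(- \frac{6743147}{670344} + 27640\right) - -159 = \frac{18521565013}{670344} + 159 = \frac{18628149709}{670344}$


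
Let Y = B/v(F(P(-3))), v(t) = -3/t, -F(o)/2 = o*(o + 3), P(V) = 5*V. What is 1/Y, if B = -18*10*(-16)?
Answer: 1/345600 ≈ 2.8935e-6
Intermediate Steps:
F(o) = -2*o*(3 + o) (F(o) = -2*o*(o + 3) = -2*o*(3 + o))
B = 2880 (B = -180*(-16) = 2880)
Y = 345600 (Y = 2880/((-3*1/(30*(3 + 5*(-3))))) = 2880/((-3*1/(30*(3 - 15)))) = 2880/((-3/((-2*(-15)*(-12))))) = 2880/((-3/(-360))) = 2880/((-3*(-1/360))) = 2880/(1/120) = 2880*120 = 345600)
1/Y = 1/345600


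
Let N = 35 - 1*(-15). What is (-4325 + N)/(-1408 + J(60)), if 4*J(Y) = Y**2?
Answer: 4275/508 ≈ 8.4154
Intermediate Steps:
N = 50 (N = 35 + 15 = 50)
J(Y) = Y**2/4
(-4325 + N)/(-1408 + J(60)) = (-4325 + 50)/(-1408 + (1/4)*60**2) = -4275/(-1408 + (1/4)*3600) = -4275/(-1408 + 900) = -4275/(-508) = -4275*(-1/508) = 4275/508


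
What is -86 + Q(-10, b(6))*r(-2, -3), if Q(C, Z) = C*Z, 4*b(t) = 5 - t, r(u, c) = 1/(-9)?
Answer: -1553/18 ≈ -86.278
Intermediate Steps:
r(u, c) = -1/9
b(t) = 5/4 - t/4 (b(t) = (5 - t)/4 = 5/4 - t/4)
-86 + Q(-10, b(6))*r(-2, -3) = -86 - 10*(5/4 - 1/4*6)*(-1/9) = -86 - 10*(5/4 - 3/2)*(-1/9) = -86 - 10*(-1/4)*(-1/9) = -86 + (5/2)*(-1/9) = -86 - 5/18 = -1553/18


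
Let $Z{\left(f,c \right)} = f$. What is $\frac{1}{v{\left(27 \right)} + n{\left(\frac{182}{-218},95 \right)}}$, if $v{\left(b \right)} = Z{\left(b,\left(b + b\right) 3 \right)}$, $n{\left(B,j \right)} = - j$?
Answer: $- \frac{1}{68} \approx -0.014706$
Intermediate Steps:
$v{\left(b \right)} = b$
$\frac{1}{v{\left(27 \right)} + n{\left(\frac{182}{-218},95 \right)}} = \frac{1}{27 - 95} = \frac{1}{-68} = - \frac{1}{68}$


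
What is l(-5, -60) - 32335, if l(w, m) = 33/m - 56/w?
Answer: -646487/20 ≈ -32324.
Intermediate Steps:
l(w, m) = -56/w + 33/m
l(-5, -60) - 32335 = (-56/(-5) + 33/(-60)) - 32335 = (-56*(-⅕) + 33*(-1/60)) - 32335 = (56/5 - 11/20) - 32335 = 213/20 - 32335 = -646487/20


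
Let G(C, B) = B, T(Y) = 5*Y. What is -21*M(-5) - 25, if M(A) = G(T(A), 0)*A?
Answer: -25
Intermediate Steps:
M(A) = 0 (M(A) = 0*A = 0)
-21*M(-5) - 25 = -21*0 - 25 = 0 - 25 = -25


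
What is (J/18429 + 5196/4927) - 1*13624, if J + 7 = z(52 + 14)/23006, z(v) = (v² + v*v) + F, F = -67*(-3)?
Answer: -28457482358768231/2088937507098 ≈ -13623.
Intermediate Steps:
F = 201
z(v) = 201 + 2*v² (z(v) = (v² + v*v) + 201 = (v² + v²) + 201 = 2*v² + 201 = 201 + 2*v²)
J = -152129/23006 (J = -7 + (201 + 2*(52 + 14)²)/23006 = -7 + (201 + 2*66²)*(1/23006) = -7 + (201 + 2*4356)*(1/23006) = -7 + (201 + 8712)*(1/23006) = -7 + 8913*(1/23006) = -7 + 8913/23006 = -152129/23006 ≈ -6.6126)
(J/18429 + 5196/4927) - 1*13624 = (-152129/23006/18429 + 5196/4927) - 1*13624 = (-152129/23006*1/18429 + 5196*(1/4927)) - 13624 = (-152129/423977574 + 5196/4927) - 13624 = 2202237934921/2088937507098 - 13624 = -28457482358768231/2088937507098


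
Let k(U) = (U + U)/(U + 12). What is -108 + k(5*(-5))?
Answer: -1354/13 ≈ -104.15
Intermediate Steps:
k(U) = 2*U/(12 + U) (k(U) = (2*U)/(12 + U) = 2*U/(12 + U))
-108 + k(5*(-5)) = -108 + 2*(5*(-5))/(12 + 5*(-5)) = -108 + 2*(-25)/(12 - 25) = -108 + 2*(-25)/(-13) = -108 + 2*(-25)*(-1/13) = -108 + 50/13 = -1354/13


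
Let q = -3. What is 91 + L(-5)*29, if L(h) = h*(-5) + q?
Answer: 729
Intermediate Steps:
L(h) = -3 - 5*h (L(h) = h*(-5) - 3 = -5*h - 3 = -3 - 5*h)
91 + L(-5)*29 = 91 + (-3 - 5*(-5))*29 = 91 + (-3 + 25)*29 = 91 + 22*29 = 91 + 638 = 729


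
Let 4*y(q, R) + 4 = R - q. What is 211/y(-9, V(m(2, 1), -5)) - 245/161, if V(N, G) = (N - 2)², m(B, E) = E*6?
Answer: 18677/483 ≈ 38.669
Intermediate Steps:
m(B, E) = 6*E
V(N, G) = (-2 + N)²
y(q, R) = -1 - q/4 + R/4 (y(q, R) = -1 + (R - q)/4 = -1 + (-q/4 + R/4) = -1 - q/4 + R/4)
211/y(-9, V(m(2, 1), -5)) - 245/161 = 211/(-1 - ¼*(-9) + (-2 + 6*1)²/4) - 245/161 = 211/(-1 + 9/4 + (-2 + 6)²/4) - 245*1/161 = 211/(-1 + 9/4 + (¼)*4²) - 35/23 = 211/(-1 + 9/4 + (¼)*16) - 35/23 = 211/(-1 + 9/4 + 4) - 35/23 = 211/(21/4) - 35/23 = 211*(4/21) - 35/23 = 844/21 - 35/23 = 18677/483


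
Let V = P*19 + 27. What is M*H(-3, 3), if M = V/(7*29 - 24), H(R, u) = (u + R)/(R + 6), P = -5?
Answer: 0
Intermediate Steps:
V = -68 (V = -5*19 + 27 = -95 + 27 = -68)
H(R, u) = (R + u)/(6 + R)
M = -68/179 (M = -68/(7*29 - 24) = -68/(203 - 24) = -68/179 ≈ -0.37989)
M*H(-3, 3) = -68*(-3 + 3)/(179*(6 - 3)) = -68*0/(179*3) = -68*0/537 = -68/179*0 = 0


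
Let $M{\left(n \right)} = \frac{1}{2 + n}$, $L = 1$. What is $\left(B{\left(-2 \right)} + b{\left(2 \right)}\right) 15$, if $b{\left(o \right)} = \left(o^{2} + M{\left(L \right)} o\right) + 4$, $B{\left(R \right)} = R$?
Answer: $100$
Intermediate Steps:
$b{\left(o \right)} = 4 + o^{2} + \frac{o}{3}$ ($b{\left(o \right)} = \left(o^{2} + \frac{o}{2 + 1}\right) + 4 = \left(o^{2} + \frac{o}{3}\right) + 4 = 4 + o^{2} + \frac{o}{3}$)
$\left(B{\left(-2 \right)} + b{\left(2 \right)}\right) 15 = \left(-2 + \left(4 + 2^{2} + \frac{1}{3} \cdot 2\right)\right) 15 = \left(-2 + \left(4 + 4 + \frac{2}{3}\right)\right) 15 = \left(-2 + \frac{26}{3}\right) 15 = \frac{20}{3} \cdot 15 = 100$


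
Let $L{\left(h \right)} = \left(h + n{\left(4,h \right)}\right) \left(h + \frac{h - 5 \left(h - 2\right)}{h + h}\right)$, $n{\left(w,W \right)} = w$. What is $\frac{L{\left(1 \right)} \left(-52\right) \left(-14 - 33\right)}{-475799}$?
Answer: $- \frac{48880}{475799} \approx -0.10273$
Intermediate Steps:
$L{\left(h \right)} = \left(4 + h\right) \left(h + \frac{10 - 4 h}{2 h}\right)$ ($L{\left(h \right)} = \left(h + 4\right) \left(h + \frac{h - 5 \left(h - 2\right)}{h + h}\right) = \left(4 + h\right) \left(h + \frac{h - 5 \left(-2 + h\right)}{2 h}\right) = \left(4 + h\right) \left(h + \left(h - \left(-10 + 5 h\right)\right) \frac{1}{2 h}\right) = \left(4 + h\right) \left(h + \left(10 - 4 h\right) \frac{1}{2 h}\right) = \left(4 + h\right) \left(h + \frac{10 - 4 h}{2 h}\right)$)
$\frac{L{\left(1 \right)} \left(-52\right) \left(-14 - 33\right)}{-475799} = \frac{\left(-3 + 1^{2} + 2 \cdot 1 + \frac{20}{1}\right) \left(-52\right) \left(-14 - 33\right)}{-475799} = \left(-3 + 1 + 2 + 20 \cdot 1\right) \left(-52\right) \left(-14 - 33\right) \left(- \frac{1}{475799}\right) = \left(-3 + 1 + 2 + 20\right) \left(-52\right) \left(-47\right) \left(- \frac{1}{475799}\right) = 20 \left(-52\right) \left(-47\right) \left(- \frac{1}{475799}\right) = \left(-1040\right) \left(-47\right) \left(- \frac{1}{475799}\right) = 48880 \left(- \frac{1}{475799}\right) = - \frac{48880}{475799}$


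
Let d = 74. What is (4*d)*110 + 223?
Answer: 32783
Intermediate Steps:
(4*d)*110 + 223 = (4*74)*110 + 223 = 296*110 + 223 = 32560 + 223 = 32783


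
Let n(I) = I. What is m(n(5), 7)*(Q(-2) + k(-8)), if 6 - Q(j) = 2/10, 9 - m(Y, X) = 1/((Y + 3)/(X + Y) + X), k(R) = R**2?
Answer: 71196/115 ≈ 619.10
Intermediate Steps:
m(Y, X) = 9 - 1/(X + (3 + Y)/(X + Y)) (m(Y, X) = 9 - 1/((Y + 3)/(X + Y) + X) = 9 - 1/((3 + Y)/(X + Y) + X) = 9 - 1/(X + (3 + Y)/(X + Y)))
Q(j) = 29/5 (Q(j) = 6 - 2/10 = 6 - 1*1/5 = 6 - 1/5 = 29/5)
m(n(5), 7)*(Q(-2) + k(-8)) = ((27 - 1*7 + 8*5 + 9*7**2 + 9*7*5)/(3 + 5 + 7**2 + 7*5))*(29/5 + (-8)**2) = ((27 - 7 + 40 + 9*49 + 315)/(3 + 5 + 49 + 35))*(29/5 + 64) = ((27 - 7 + 40 + 441 + 315)/92)*(349/5) = ((1/92)*816)*(349/5) = (204/23)*(349/5) = 71196/115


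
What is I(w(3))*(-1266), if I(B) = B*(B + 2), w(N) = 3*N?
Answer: -125334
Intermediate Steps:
I(B) = B*(2 + B)
I(w(3))*(-1266) = ((3*3)*(2 + 3*3))*(-1266) = (9*(2 + 9))*(-1266) = (9*11)*(-1266) = 99*(-1266) = -125334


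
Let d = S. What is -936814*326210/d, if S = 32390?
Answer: -30559809494/3239 ≈ -9.4349e+6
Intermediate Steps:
d = 32390
-936814*326210/d = -936814/(32390/326210) = -936814/(32390*(1/326210)) = -936814/3239/32621 = -936814*32621/3239 = -30559809494/3239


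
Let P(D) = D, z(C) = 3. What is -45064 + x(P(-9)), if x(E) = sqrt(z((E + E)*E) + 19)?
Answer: -45064 + sqrt(22) ≈ -45059.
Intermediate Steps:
x(E) = sqrt(22) (x(E) = sqrt(3 + 19) = sqrt(22))
-45064 + x(P(-9)) = -45064 + sqrt(22)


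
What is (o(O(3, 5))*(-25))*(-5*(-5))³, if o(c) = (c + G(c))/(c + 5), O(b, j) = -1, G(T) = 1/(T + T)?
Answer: 1171875/8 ≈ 1.4648e+5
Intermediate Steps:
G(T) = 1/(2*T)
o(c) = (c + 1/(2*c))/(5 + c) (o(c) = (c + 1/(2*c))/(c + 5) = (c + 1/(2*c))/(5 + c))
(o(O(3, 5))*(-25))*(-5*(-5))³ = (((½ + (-1)²)/((-1)*(5 - 1)))*(-25))*(-5*(-5))³ = (-1*(½ + 1)/4*(-25))*25³ = (-1*¼*3/2*(-25))*15625 = -3/8*(-25)*15625 = (75/8)*15625 = 1171875/8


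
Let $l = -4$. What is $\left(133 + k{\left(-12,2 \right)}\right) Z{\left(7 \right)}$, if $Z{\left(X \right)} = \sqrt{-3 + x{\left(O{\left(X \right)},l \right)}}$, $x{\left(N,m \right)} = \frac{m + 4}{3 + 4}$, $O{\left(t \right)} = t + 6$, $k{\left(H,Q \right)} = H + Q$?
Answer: $123 i \sqrt{3} \approx 213.04 i$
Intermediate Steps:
$O{\left(t \right)} = 6 + t$
$x{\left(N,m \right)} = \frac{4}{7} + \frac{m}{7}$ ($x{\left(N,m \right)} = \frac{4 + m}{7} = \left(4 + m\right) \frac{1}{7} = \frac{4}{7} + \frac{m}{7}$)
$Z{\left(X \right)} = i \sqrt{3}$ ($Z{\left(X \right)} = \sqrt{-3 + \left(\frac{4}{7} + \frac{1}{7} \left(-4\right)\right)} = \sqrt{-3 + \left(\frac{4}{7} - \frac{4}{7}\right)} = \sqrt{-3 + 0} = \sqrt{-3} = i \sqrt{3}$)
$\left(133 + k{\left(-12,2 \right)}\right) Z{\left(7 \right)} = \left(133 + \left(-12 + 2\right)\right) i \sqrt{3} = \left(133 - 10\right) i \sqrt{3} = 123 i \sqrt{3}$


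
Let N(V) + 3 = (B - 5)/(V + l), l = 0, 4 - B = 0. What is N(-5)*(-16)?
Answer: 224/5 ≈ 44.800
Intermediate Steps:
B = 4 (B = 4 - 1*0 = 4 + 0 = 4)
N(V) = -3 - 1/V (N(V) = -3 + (4 - 5)/(V + 0) = -3 - 1/V)
N(-5)*(-16) = (-3 - 1/(-5))*(-16) = (-3 - 1*(-⅕))*(-16) = (-3 + ⅕)*(-16) = -14/5*(-16) = 224/5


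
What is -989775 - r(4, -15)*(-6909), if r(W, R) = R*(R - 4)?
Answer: 979290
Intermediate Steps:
r(W, R) = R*(-4 + R)
-989775 - r(4, -15)*(-6909) = -989775 - (-15*(-4 - 15))*(-6909) = -989775 - (-15*(-19))*(-6909) = -989775 - 285*(-6909) = -989775 - 1*(-1969065) = -989775 + 1969065 = 979290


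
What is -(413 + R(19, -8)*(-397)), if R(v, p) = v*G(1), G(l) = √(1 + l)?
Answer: -413 + 7543*√2 ≈ 10254.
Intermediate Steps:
R(v, p) = v*√2 (R(v, p) = v*√(1 + 1) = v*√2)
-(413 + R(19, -8)*(-397)) = -(413 + (19*√2)*(-397)) = -(413 - 7543*√2) = -413 + 7543*√2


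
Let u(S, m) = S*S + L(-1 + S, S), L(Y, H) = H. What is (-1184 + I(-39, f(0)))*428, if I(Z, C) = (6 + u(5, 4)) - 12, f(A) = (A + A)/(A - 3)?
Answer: -496480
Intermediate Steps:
f(A) = 2*A/(-3 + A) (f(A) = (2*A)/(-3 + A) = 2*A/(-3 + A))
u(S, m) = S + S² (u(S, m) = S*S + S = S² + S = S + S²)
I(Z, C) = 24 (I(Z, C) = (6 + 5*(1 + 5)) - 12 = (6 + 5*6) - 12 = (6 + 30) - 12 = 36 - 12 = 24)
(-1184 + I(-39, f(0)))*428 = (-1184 + 24)*428 = -1160*428 = -496480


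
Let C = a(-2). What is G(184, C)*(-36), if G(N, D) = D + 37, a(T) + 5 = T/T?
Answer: -1188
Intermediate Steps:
a(T) = -4 (a(T) = -5 + T/T = -5 + 1 = -4)
C = -4
G(N, D) = 37 + D
G(184, C)*(-36) = (37 - 4)*(-36) = 33*(-36) = -1188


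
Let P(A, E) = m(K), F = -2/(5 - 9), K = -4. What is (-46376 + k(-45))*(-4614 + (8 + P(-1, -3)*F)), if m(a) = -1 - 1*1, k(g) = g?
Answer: 213861547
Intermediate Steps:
m(a) = -2 (m(a) = -1 - 1 = -2)
F = ½ (F = -2/(-4) = -¼*(-2) = ½ ≈ 0.50000)
P(A, E) = -2
(-46376 + k(-45))*(-4614 + (8 + P(-1, -3)*F)) = (-46376 - 45)*(-4614 + (8 - 2*½)) = -46421*(-4614 + (8 - 1)) = -46421*(-4614 + 7) = -46421*(-4607) = 213861547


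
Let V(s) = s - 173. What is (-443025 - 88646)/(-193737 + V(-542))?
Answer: 531671/194452 ≈ 2.7342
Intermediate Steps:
V(s) = -173 + s
(-443025 - 88646)/(-193737 + V(-542)) = (-443025 - 88646)/(-193737 + (-173 - 542)) = -531671/(-193737 - 715) = -531671/(-194452) = -531671*(-1/194452) = 531671/194452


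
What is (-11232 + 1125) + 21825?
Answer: 11718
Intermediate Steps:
(-11232 + 1125) + 21825 = -10107 + 21825 = 11718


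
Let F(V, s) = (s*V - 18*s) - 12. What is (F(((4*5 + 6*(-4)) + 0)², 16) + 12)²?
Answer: 1024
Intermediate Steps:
F(V, s) = -12 - 18*s + V*s (F(V, s) = (V*s - 18*s) - 12 = (-18*s + V*s) - 12 = -12 - 18*s + V*s)
(F(((4*5 + 6*(-4)) + 0)², 16) + 12)² = ((-12 - 18*16 + ((4*5 + 6*(-4)) + 0)²*16) + 12)² = ((-12 - 288 + ((20 - 24) + 0)²*16) + 12)² = ((-12 - 288 + (-4 + 0)²*16) + 12)² = ((-12 - 288 + (-4)²*16) + 12)² = ((-12 - 288 + 16*16) + 12)² = ((-12 - 288 + 256) + 12)² = (-44 + 12)² = (-32)² = 1024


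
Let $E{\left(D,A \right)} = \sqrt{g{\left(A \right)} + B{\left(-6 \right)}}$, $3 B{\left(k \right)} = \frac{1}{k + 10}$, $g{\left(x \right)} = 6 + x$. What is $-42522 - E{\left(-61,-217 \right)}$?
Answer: $-42522 - \frac{i \sqrt{7593}}{6} \approx -42522.0 - 14.523 i$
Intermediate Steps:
$B{\left(k \right)} = \frac{1}{3 \left(10 + k\right)}$ ($B{\left(k \right)} = \frac{1}{3 \left(k + 10\right)} = \frac{1}{3 \left(10 + k\right)}$)
$E{\left(D,A \right)} = \sqrt{\frac{73}{12} + A}$ ($E{\left(D,A \right)} = \sqrt{\left(6 + A\right) + \frac{1}{3 \left(10 - 6\right)}} = \sqrt{\left(6 + A\right) + \frac{1}{3 \cdot 4}} = \sqrt{\left(6 + A\right) + \frac{1}{3} \cdot \frac{1}{4}} = \sqrt{\left(6 + A\right) + \frac{1}{12}} = \sqrt{\frac{73}{12} + A}$)
$-42522 - E{\left(-61,-217 \right)} = -42522 - \frac{\sqrt{219 + 36 \left(-217\right)}}{6} = -42522 - \frac{\sqrt{219 - 7812}}{6} = -42522 - \frac{\sqrt{-7593}}{6} = -42522 - \frac{i \sqrt{7593}}{6}$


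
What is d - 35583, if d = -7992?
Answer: -43575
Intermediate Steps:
d - 35583 = -7992 - 35583 = -43575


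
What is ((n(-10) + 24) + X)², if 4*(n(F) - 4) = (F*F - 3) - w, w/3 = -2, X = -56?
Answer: 81/16 ≈ 5.0625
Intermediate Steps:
w = -6 (w = 3*(-2) = -6)
n(F) = 19/4 + F²/4 (n(F) = 4 + ((F*F - 3) - 1*(-6))/4 = 4 + ((F² - 3) + 6)/4 = 4 + ((-3 + F²) + 6)/4 = 4 + (3 + F²)/4 = 4 + (¾ + F²/4) = 19/4 + F²/4)
((n(-10) + 24) + X)² = (((19/4 + (¼)*(-10)²) + 24) - 56)² = (((19/4 + (¼)*100) + 24) - 56)² = (((19/4 + 25) + 24) - 56)² = ((119/4 + 24) - 56)² = (215/4 - 56)² = (-9/4)² = 81/16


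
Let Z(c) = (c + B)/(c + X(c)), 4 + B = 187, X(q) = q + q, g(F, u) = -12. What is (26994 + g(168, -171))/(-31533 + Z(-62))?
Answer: -5018652/5865259 ≈ -0.85566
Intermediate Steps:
X(q) = 2*q
B = 183 (B = -4 + 187 = 183)
Z(c) = (183 + c)/(3*c) (Z(c) = (c + 183)/(c + 2*c) = (183 + c)/((3*c)) = (183 + c)*(1/(3*c)) = (183 + c)/(3*c))
(26994 + g(168, -171))/(-31533 + Z(-62)) = (26994 - 12)/(-31533 + (⅓)*(183 - 62)/(-62)) = 26982/(-31533 + (⅓)*(-1/62)*121) = 26982/(-31533 - 121/186) = 26982/(-5865259/186) = 26982*(-186/5865259) = -5018652/5865259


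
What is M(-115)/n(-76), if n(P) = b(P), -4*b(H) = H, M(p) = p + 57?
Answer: -58/19 ≈ -3.0526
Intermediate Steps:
M(p) = 57 + p
b(H) = -H/4
n(P) = -P/4
M(-115)/n(-76) = (57 - 115)/((-¼*(-76))) = -58/19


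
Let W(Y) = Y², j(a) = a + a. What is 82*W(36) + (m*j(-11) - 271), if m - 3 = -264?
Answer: 111743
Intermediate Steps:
j(a) = 2*a
m = -261 (m = 3 - 264 = -261)
82*W(36) + (m*j(-11) - 271) = 82*36² + (-522*(-11) - 271) = 82*1296 + (-261*(-22) - 271) = 106272 + (5742 - 271) = 106272 + 5471 = 111743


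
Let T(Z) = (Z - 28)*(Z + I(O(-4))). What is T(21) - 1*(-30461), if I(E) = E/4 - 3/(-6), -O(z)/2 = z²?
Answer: 60733/2 ≈ 30367.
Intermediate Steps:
O(z) = -2*z²
I(E) = ½ + E/4 (I(E) = E*(¼) - 3*(-⅙) = E/4 + ½ = ½ + E/4)
T(Z) = (-28 + Z)*(-15/2 + Z) (T(Z) = (Z - 28)*(Z + (½ + (-2*(-4)²)/4)) = (-28 + Z)*(Z + (½ + (-2*16)/4)) = (-28 + Z)*(Z + (½ + (¼)*(-32))) = (-28 + Z)*(Z + (½ - 8)) = (-28 + Z)*(Z - 15/2) = (-28 + Z)*(-15/2 + Z))
T(21) - 1*(-30461) = (210 + 21² - 71/2*21) - 1*(-30461) = (210 + 441 - 1491/2) + 30461 = -189/2 + 30461 = 60733/2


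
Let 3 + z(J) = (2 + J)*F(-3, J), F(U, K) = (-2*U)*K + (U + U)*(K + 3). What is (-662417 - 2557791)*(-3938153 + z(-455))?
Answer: 12655423880416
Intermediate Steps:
F(U, K) = -2*K*U + 2*U*(3 + K) (F(U, K) = -2*K*U + (2*U)*(3 + K) = -2*K*U + 2*U*(3 + K))
z(J) = -39 - 18*J (z(J) = -3 + (2 + J)*(6*(-3)) = -3 + (2 + J)*(-18) = -3 + (-36 - 18*J) = -39 - 18*J)
(-662417 - 2557791)*(-3938153 + z(-455)) = (-662417 - 2557791)*(-3938153 + (-39 - 18*(-455))) = -3220208*(-3938153 + (-39 + 8190)) = -3220208*(-3938153 + 8151) = -3220208*(-3930002) = 12655423880416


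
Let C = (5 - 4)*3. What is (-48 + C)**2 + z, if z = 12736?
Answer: 14761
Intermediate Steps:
C = 3 (C = 1*3 = 3)
(-48 + C)**2 + z = (-48 + 3)**2 + 12736 = (-45)**2 + 12736 = 2025 + 12736 = 14761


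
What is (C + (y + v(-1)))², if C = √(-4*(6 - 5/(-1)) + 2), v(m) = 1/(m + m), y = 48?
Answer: 8857/4 + 95*I*√42 ≈ 2214.3 + 615.67*I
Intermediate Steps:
v(m) = 1/(2*m)
C = I*√42 (C = √(-4*(6 - 5*(-1)) + 2) = √(-4*(6 + 5) + 2) = √(-4*11 + 2) = √(-44 + 2) = √(-42) = I*√42 ≈ 6.4807*I)
(C + (y + v(-1)))² = (I*√42 + (48 + (½)/(-1)))² = (I*√42 + (48 + (½)*(-1)))² = (I*√42 + (48 - ½))² = (I*√42 + 95/2)² = (95/2 + I*√42)²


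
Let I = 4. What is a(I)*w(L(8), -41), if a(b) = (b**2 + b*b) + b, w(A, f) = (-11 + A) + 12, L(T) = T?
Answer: 324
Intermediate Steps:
w(A, f) = 1 + A
a(b) = b + 2*b**2 (a(b) = (b**2 + b**2) + b = 2*b**2 + b = b + 2*b**2)
a(I)*w(L(8), -41) = (4*(1 + 2*4))*(1 + 8) = (4*(1 + 8))*9 = (4*9)*9 = 36*9 = 324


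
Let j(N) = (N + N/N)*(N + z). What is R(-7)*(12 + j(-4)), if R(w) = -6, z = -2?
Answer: -180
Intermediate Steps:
j(N) = (1 + N)*(-2 + N) (j(N) = (N + N/N)*(N - 2) = (N + 1)*(-2 + N) = (1 + N)*(-2 + N))
R(-7)*(12 + j(-4)) = -6*(12 + (-2 + (-4)**2 - 1*(-4))) = -6*(12 + (-2 + 16 + 4)) = -6*(12 + 18) = -6*30 = -180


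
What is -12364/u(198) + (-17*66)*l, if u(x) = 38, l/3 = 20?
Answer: -1285262/19 ≈ -67645.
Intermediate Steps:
l = 60 (l = 3*20 = 60)
-12364/u(198) + (-17*66)*l = -12364/38 - 17*66*60 = -12364*1/38 - 1122*60 = -6182/19 - 67320 = -1285262/19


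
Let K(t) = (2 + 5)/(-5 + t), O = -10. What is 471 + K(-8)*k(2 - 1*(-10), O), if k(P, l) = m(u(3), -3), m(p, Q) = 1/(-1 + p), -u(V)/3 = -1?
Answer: 12239/26 ≈ 470.73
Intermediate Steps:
u(V) = 3 (u(V) = -3*(-1) = 3)
K(t) = 7/(-5 + t)
k(P, l) = ½ (k(P, l) = 1/(-1 + 3) = 1/2 = ½)
471 + K(-8)*k(2 - 1*(-10), O) = 471 + (7/(-5 - 8))*(½) = 471 + (7/(-13))*(½) = 471 + (7*(-1/13))*(½) = 471 - 7/13*½ = 471 - 7/26 = 12239/26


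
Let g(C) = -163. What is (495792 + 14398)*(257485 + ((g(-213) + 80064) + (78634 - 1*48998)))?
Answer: 187250954180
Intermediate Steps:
(495792 + 14398)*(257485 + ((g(-213) + 80064) + (78634 - 1*48998))) = (495792 + 14398)*(257485 + ((-163 + 80064) + (78634 - 1*48998))) = 510190*(257485 + (79901 + (78634 - 48998))) = 510190*(257485 + (79901 + 29636)) = 510190*(257485 + 109537) = 510190*367022 = 187250954180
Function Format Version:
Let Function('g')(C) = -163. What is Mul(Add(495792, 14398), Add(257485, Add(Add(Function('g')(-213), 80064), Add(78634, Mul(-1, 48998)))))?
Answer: 187250954180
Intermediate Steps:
Mul(Add(495792, 14398), Add(257485, Add(Add(Function('g')(-213), 80064), Add(78634, Mul(-1, 48998))))) = Mul(Add(495792, 14398), Add(257485, Add(Add(-163, 80064), Add(78634, Mul(-1, 48998))))) = Mul(510190, Add(257485, Add(79901, Add(78634, -48998)))) = Mul(510190, Add(257485, Add(79901, 29636))) = Mul(510190, Add(257485, 109537)) = Mul(510190, 367022) = 187250954180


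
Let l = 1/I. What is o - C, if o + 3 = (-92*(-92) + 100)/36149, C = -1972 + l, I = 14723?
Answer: 1048070632086/532221727 ≈ 1969.2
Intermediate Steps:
l = 1/14723 ≈ 6.7921e-5
C = -29033755/14723 (C = -1972 + 1/14723 = -29033755/14723 ≈ -1972.0)
o = -99883/36149 (o = -3 + (-92*(-92) + 100)/36149 = -3 + (8464 + 100)*(1/36149) = -3 + 8564*(1/36149) = -3 + 8564/36149 = -99883/36149 ≈ -2.7631)
o - C = -99883/36149 - 1*(-29033755/14723) = -99883/36149 + 29033755/14723 = 1048070632086/532221727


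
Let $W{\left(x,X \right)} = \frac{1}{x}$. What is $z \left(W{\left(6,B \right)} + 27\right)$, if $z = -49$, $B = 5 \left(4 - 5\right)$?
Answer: $- \frac{7987}{6} \approx -1331.2$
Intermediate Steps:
$B = -5$ ($B = 5 \left(-1\right) = -5$)
$z \left(W{\left(6,B \right)} + 27\right) = - 49 \left(\frac{1}{6} + 27\right) = \left(-49\right) \frac{163}{6} = - \frac{7987}{6}$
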